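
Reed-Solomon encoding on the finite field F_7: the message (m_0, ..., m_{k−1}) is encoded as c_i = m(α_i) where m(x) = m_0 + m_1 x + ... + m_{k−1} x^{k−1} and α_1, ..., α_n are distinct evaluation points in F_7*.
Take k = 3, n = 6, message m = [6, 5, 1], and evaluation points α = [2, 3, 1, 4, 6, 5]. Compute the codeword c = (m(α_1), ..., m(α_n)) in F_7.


c = [6, 2, 5, 0, 2, 0]

Message polynomial: m(x) = 6 + 5·x + 1·x^2 (mod 7).
For each evaluation point α_i, compute m(α_i) mod 7:
  α_1 = 2: Horner steps 1 → 0 → 6, so m(2) = 6.
  α_2 = 3: Horner steps 1 → 1 → 2, so m(3) = 2.
  α_3 = 1: Horner steps 1 → 6 → 5, so m(1) = 5.
  α_4 = 4: Horner steps 1 → 2 → 0, so m(4) = 0.
  α_5 = 6: Horner steps 1 → 4 → 2, so m(6) = 2.
  α_6 = 5: Horner steps 1 → 3 → 0, so m(5) = 0.
Codeword c = [6, 2, 5, 0, 2, 0] ∈ F_7^6.


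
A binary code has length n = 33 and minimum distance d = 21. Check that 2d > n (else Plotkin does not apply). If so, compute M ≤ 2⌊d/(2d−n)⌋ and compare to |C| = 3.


Plotkin bound M ≤ 4; given |C| = 3 ≤ bound (satisfied).

Check applicability: 2d = 42, n = 33.
2d − n = 9 > 0, so Plotkin applies.
Compute d/(2d−n) = 21/9 ≈ 2.3333.
⌊d/(2d−n)⌋ = 2.
Plotkin bound: M ≤ 2·2 = 4.
Given |C| = 3, check: satisfied.
This |C| is below the Plotkin bound.


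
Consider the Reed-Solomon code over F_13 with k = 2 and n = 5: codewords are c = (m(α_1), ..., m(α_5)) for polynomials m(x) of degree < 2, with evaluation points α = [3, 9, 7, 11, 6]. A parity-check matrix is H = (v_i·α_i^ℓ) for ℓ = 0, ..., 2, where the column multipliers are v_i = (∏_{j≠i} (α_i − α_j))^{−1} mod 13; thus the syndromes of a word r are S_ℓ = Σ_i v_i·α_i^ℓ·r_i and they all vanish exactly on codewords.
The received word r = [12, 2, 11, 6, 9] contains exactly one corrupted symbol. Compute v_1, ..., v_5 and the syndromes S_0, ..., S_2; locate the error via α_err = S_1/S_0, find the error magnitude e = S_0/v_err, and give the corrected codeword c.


S = (12, 10, 4), error at position 1, error magnitude e = 9, c = [3, 2, 11, 6, 9].

Step 1: column multipliers v_i = (∏_{j≠i}(α_i − α_j))^{−1} mod 13.
  i = 1 (α = 3): (3−9)(3−7)(3−11)(3−6) = (−6)·(−4)·(−8)·(−3) = 576 ≡ 4, so v_1 = 4^{−1} = 10 (mod 13).
  i = 2 (α = 9): (9−3)(9−7)(9−11)(9−6) = 6·2·(−2)·3 = −72 ≡ 6, so v_2 = 6^{−1} = 11 (mod 13).
  i = 3 (α = 7): (7−3)(7−9)(7−11)(7−6) = 4·(−2)·(−4)·1 = 32 ≡ 6, so v_3 = 6^{−1} = 11 (mod 13).
  i = 4 (α = 11): (11−3)(11−9)(11−7)(11−6) = 8·2·4·5 = 320 ≡ 8, so v_4 = 8^{−1} = 5 (mod 13).
  i = 5 (α = 6): (6−3)(6−9)(6−7)(6−11) = 3·(−3)·(−1)·(−5) = −45 ≡ 7, so v_5 = 7^{−1} = 2 (mod 13).
  v = [10, 11, 11, 5, 2].
Step 2: syndromes of r = [12, 2, 11, 6, 9] (all sums mod 13).
  S_0 = Σ v_i r_i = 10·12 + 11·2 + 11·11 + 5·6 + 2·9 = 311 ≡ 12.
  S_1 = Σ v_i α_i r_i = 10·3·12 + 11·9·2 + 11·7·11 + 5·11·6 + 2·6·9 = 1843 ≡ 10.
  α_i^2 mod 13 = [9, 3, 10, 4, 10].
  S_2 = Σ v_i α_i^2 r_i = 10·9·12 + 11·3·2 + 11·10·11 + 5·4·6 + 2·10·9 = 2656 ≡ 4.
  S = (12, 10, 4) ≠ 0, so r is not a codeword (an error is present).
Step 3: locate the error. For a single error e at position i, S_ℓ = v_i·e·α_i^ℓ, so α_err = S_1/S_0.
  S_0^{−1} = 12^{−1} = 12 (mod 13), so α_err = 10·12 = 120 ≡ 3 = α_1. Error position i = 1.
  Consistency check: S_2/S_1 = 4·4 = 16 ≡ 3 = α_err ✓ (single-error assumption holds).
Step 4: error magnitude e = S_0/v_1 = S_0·∏_{j≠1}(α_1 − α_j) = 12·4 = 48 ≡ 9 (mod 13).
Step 5: correct position 1: c_1 = r_1 − e = 12 − 9 ≡ 3 (mod 13). Hence c = [3, 2, 11, 6, 9].
  Check: interpolating c through the α_i gives m(x) = 10 + 2·x (degree < 2) with m(α_i) = c_i for every i, so c is indeed a codeword.


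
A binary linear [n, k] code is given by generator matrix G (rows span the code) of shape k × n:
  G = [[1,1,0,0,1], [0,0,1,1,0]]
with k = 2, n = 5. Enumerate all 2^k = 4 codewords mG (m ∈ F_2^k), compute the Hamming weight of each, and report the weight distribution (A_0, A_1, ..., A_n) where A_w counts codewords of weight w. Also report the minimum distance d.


Weight distribution: A_0 = 1, A_2 = 1, A_3 = 1, A_5 = 1. Minimum distance d = 2.

Enumerate all 2^2 = 4 messages m ∈ F_2^2.
For each, compute codeword c = mG in F_2^5, then tally its weight.
  m = 00 → c = 00000, weight = 0.
  m = 10 → c = 11001, weight = 3.
  m = 01 → c = 00110, weight = 2.
  m = 11 → c = 11111, weight = 5.
Tally weights:
  weight 0: 1 codewords.
  weight 2: 1 codewords.
  weight 3: 1 codewords.
  weight 5: 1 codewords.
Minimum distance d = smallest w > 0 with A_w > 0 = 2.
Sanity: Σ A_w = 4 = 2^2 = 4 ✓.


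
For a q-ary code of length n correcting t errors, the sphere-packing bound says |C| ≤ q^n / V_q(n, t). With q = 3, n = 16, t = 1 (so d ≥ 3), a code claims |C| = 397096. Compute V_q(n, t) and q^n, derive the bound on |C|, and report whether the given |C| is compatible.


V_q(n, t) = 33, q^n = 43046721, Hamming bound = 1304446, |C| = 397096 ≤ bound (satisfied).

Step 1: Compute V_q(n, t) = Σ_{j=0}^1 C(n, j) (q−1)^j.
  j = 0: C(16,0)·(2)^0 = 1·1 = 1.
  j = 1: C(16,1)·(2)^1 = 16·2 = 32.
  V_q(n, t) = 1 + 32 = 33.
Step 2: q^n = 3^16 = 43046721.
Step 3: Hamming bound ⌊q^n / V_q(n,t)⌋ = ⌊43046721/33⌋ = 1304446.
Step 4: Compare |C| = 397096 to 1304446: satisfied.
The claimed |C| lies below the Hamming bound.


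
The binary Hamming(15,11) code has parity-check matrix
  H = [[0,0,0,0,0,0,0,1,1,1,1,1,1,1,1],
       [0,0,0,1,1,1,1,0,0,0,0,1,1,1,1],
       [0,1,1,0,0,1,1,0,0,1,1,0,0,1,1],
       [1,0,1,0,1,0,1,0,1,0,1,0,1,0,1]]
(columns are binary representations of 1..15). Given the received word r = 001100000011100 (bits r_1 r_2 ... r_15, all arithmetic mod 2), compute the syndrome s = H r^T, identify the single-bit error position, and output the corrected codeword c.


s = (1, 1, 0, 1)^T, error position = 13, corrected codeword c = 001100000011000

Compute s = H r^T mod 2 one row at a time:
  s_1 = 0 + 0 + 0 + 1 + 1 + 1 + 0 + 0 = 3 ≡ 1 (mod 2).
  s_2 = 1 + 0 + 0 + 0 + 1 + 1 + 0 + 0 = 3 ≡ 1 (mod 2).
  s_3 = 0 + 1 + 0 + 0 + 0 + 1 + 0 + 0 = 2 ≡ 0 (mod 2).
  s_4 = 0 + 1 + 0 + 0 + 0 + 1 + 1 + 0 = 3 ≡ 1 (mod 2).
s = (1, 1, 0, 1)^T — this equals column 13 of H (binary 1101), so error is at position 13.
Correct: flip bit 13 of r = 001100000011100 to get c = 001100000011000.


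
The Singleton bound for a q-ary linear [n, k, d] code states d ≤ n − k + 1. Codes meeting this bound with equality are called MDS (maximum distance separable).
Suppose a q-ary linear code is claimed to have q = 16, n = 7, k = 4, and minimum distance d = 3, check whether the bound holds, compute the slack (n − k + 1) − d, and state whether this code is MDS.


Singleton RHS = n − k + 1 = 4, slack = 1, bound satisfied, not MDS.

Singleton bound: d ≤ n − k + 1.
Here n = 7, k = 4, so n − k + 1 = 4.
Given d = 3, check d ≤ 4: YES.
Slack = (n − k + 1) − d = 1.
The code is NOT MDS (slack = 1 > 0).
Description: the claimed parameters are [7, 4, 3]_16; such a code would be non-MDS.


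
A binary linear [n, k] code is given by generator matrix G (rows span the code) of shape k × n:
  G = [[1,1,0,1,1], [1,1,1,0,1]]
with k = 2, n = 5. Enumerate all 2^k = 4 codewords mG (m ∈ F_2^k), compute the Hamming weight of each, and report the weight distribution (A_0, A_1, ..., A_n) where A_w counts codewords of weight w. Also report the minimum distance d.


Weight distribution: A_0 = 1, A_2 = 1, A_4 = 2. Minimum distance d = 2.

Enumerate all 2^2 = 4 messages m ∈ F_2^2.
For each, compute codeword c = mG in F_2^5, then tally its weight.
  m = 00 → c = 00000, weight = 0.
  m = 10 → c = 11011, weight = 4.
  m = 01 → c = 11101, weight = 4.
  m = 11 → c = 00110, weight = 2.
Tally weights:
  weight 0: 1 codewords.
  weight 2: 1 codewords.
  weight 4: 2 codewords.
Minimum distance d = smallest w > 0 with A_w > 0 = 2.
Sanity: Σ A_w = 4 = 2^2 = 4 ✓.


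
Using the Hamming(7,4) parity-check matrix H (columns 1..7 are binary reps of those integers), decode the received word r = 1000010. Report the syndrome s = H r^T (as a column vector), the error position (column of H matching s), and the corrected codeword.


s = (1, 1, 1)^T, error position = 7, corrected codeword c = 1000011

Compute s = H r^T mod 2 one row at a time:
  s_1 = 0 + 0 + 1 + 0 = 1 ≡ 1 (mod 2).
  s_2 = 0 + 0 + 1 + 0 = 1 ≡ 1 (mod 2).
  s_3 = 1 + 0 + 0 + 0 = 1 ≡ 1 (mod 2).
s = (1, 1, 1)^T — this equals column 7 of H (binary 111), so error is at position 7.
Correct: flip bit 7 of r = 1000010 to get c = 1000011.


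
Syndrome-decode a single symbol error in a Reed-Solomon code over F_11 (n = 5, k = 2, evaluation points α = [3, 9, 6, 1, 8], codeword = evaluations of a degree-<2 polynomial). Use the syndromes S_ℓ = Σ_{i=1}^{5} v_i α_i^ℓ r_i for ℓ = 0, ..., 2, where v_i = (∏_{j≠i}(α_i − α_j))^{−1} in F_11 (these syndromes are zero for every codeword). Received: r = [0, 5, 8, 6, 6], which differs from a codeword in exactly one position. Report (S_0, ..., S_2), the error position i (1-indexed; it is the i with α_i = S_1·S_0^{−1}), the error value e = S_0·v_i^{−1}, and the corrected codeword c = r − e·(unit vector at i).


S = (7, 7, 7), error at position 4, error magnitude e = 4, c = [0, 5, 8, 2, 6].

Step 1: column multipliers v_i = (∏_{j≠i}(α_i − α_j))^{−1} mod 11.
  i = 1 (α = 3): (3−9)(3−6)(3−1)(3−8) = (−6)·(−3)·2·(−5) = −180 ≡ 7, so v_1 = 7^{−1} = 8 (mod 11).
  i = 2 (α = 9): (9−3)(9−6)(9−1)(9−8) = 6·3·8·1 = 144 ≡ 1, so v_2 = 1^{−1} = 1 (mod 11).
  i = 3 (α = 6): (6−3)(6−9)(6−1)(6−8) = 3·(−3)·5·(−2) = 90 ≡ 2, so v_3 = 2^{−1} = 6 (mod 11).
  i = 4 (α = 1): (1−3)(1−9)(1−6)(1−8) = (−2)·(−8)·(−5)·(−7) = 560 ≡ 10, so v_4 = 10^{−1} = 10 (mod 11).
  i = 5 (α = 8): (8−3)(8−9)(8−6)(8−1) = 5·(−1)·2·7 = −70 ≡ 7, so v_5 = 7^{−1} = 8 (mod 11).
  v = [8, 1, 6, 10, 8].
Step 2: syndromes of r = [0, 5, 8, 6, 6] (all sums mod 11).
  S_0 = Σ v_i r_i = 8·0 + 1·5 + 6·8 + 10·6 + 8·6 = 161 ≡ 7.
  S_1 = Σ v_i α_i r_i = 8·3·0 + 1·9·5 + 6·6·8 + 10·1·6 + 8·8·6 = 777 ≡ 7.
  α_i^2 mod 11 = [9, 4, 3, 1, 9].
  S_2 = Σ v_i α_i^2 r_i = 8·9·0 + 1·4·5 + 6·3·8 + 10·1·6 + 8·9·6 = 656 ≡ 7.
  S = (7, 7, 7) ≠ 0, so r is not a codeword (an error is present).
Step 3: locate the error. For a single error e at position i, S_ℓ = v_i·e·α_i^ℓ, so α_err = S_1/S_0.
  S_0^{−1} = 7^{−1} = 8 (mod 11), so α_err = 7·8 = 56 ≡ 1 = α_4. Error position i = 4.
  Consistency check: S_2/S_1 = 7·8 = 56 ≡ 1 = α_err ✓ (single-error assumption holds).
Step 4: error magnitude e = S_0/v_4 = S_0·∏_{j≠4}(α_4 − α_j) = 7·10 = 70 ≡ 4 (mod 11).
Step 5: correct position 4: c_4 = r_4 − e = 6 − 4 ≡ 2 (mod 11). Hence c = [0, 5, 8, 2, 6].
  Check: interpolating c through the α_i gives m(x) = 3 + 10·x (degree < 2) with m(α_i) = c_i for every i, so c is indeed a codeword.


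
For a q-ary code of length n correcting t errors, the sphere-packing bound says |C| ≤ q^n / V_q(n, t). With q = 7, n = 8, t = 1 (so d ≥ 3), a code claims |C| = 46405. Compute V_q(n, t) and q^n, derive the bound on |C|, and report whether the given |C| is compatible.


V_q(n, t) = 49, q^n = 5764801, Hamming bound = 117649, |C| = 46405 ≤ bound (satisfied).

Step 1: Compute V_q(n, t) = Σ_{j=0}^1 C(n, j) (q−1)^j.
  j = 0: C(8,0)·(6)^0 = 1·1 = 1.
  j = 1: C(8,1)·(6)^1 = 8·6 = 48.
  V_q(n, t) = 1 + 48 = 49.
Step 2: q^n = 7^8 = 5764801.
Step 3: Hamming bound ⌊q^n / V_q(n,t)⌋ = ⌊5764801/49⌋ = 117649.
Step 4: Compare |C| = 46405 to 117649: satisfied.
The claimed |C| lies below the Hamming bound.


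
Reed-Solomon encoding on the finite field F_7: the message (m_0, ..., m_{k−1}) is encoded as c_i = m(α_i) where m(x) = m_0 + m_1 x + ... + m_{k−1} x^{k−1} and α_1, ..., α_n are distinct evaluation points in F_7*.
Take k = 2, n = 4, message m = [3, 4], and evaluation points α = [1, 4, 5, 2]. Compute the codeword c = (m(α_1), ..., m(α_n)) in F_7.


c = [0, 5, 2, 4]

Message polynomial: m(x) = 3 + 4·x (mod 7).
For each evaluation point α_i, compute m(α_i) mod 7:
  α_1 = 1: Horner steps 4 → 0, so m(1) = 0.
  α_2 = 4: Horner steps 4 → 5, so m(4) = 5.
  α_3 = 5: Horner steps 4 → 2, so m(5) = 2.
  α_4 = 2: Horner steps 4 → 4, so m(2) = 4.
Codeword c = [0, 5, 2, 4] ∈ F_7^4.


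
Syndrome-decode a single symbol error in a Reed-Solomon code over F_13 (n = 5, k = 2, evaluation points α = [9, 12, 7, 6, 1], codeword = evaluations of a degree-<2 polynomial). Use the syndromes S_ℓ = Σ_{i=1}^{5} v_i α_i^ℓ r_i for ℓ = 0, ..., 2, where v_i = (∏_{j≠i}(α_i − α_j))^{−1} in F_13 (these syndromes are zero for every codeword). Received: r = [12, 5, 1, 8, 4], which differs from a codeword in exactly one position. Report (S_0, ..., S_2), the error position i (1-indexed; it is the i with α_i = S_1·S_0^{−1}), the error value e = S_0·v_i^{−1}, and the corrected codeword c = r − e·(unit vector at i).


S = (1, 9, 3), error at position 1, error magnitude e = 12, c = [0, 5, 1, 8, 4].

Step 1: column multipliers v_i = (∏_{j≠i}(α_i − α_j))^{−1} mod 13.
  i = 1 (α = 9): (9−12)(9−7)(9−6)(9−1) = (−3)·2·3·8 = −144 ≡ 12, so v_1 = 12^{−1} = 12 (mod 13).
  i = 2 (α = 12): (12−9)(12−7)(12−6)(12−1) = 3·5·6·11 = 990 ≡ 2, so v_2 = 2^{−1} = 7 (mod 13).
  i = 3 (α = 7): (7−9)(7−12)(7−6)(7−1) = (−2)·(−5)·1·6 = 60 ≡ 8, so v_3 = 8^{−1} = 5 (mod 13).
  i = 4 (α = 6): (6−9)(6−12)(6−7)(6−1) = (−3)·(−6)·(−1)·5 = −90 ≡ 1, so v_4 = 1^{−1} = 1 (mod 13).
  i = 5 (α = 1): (1−9)(1−12)(1−7)(1−6) = (−8)·(−11)·(−6)·(−5) = 2640 ≡ 1, so v_5 = 1^{−1} = 1 (mod 13).
  v = [12, 7, 5, 1, 1].
Step 2: syndromes of r = [12, 5, 1, 8, 4] (all sums mod 13).
  S_0 = Σ v_i r_i = 12·12 + 7·5 + 5·1 + 1·8 + 1·4 = 196 ≡ 1.
  S_1 = Σ v_i α_i r_i = 12·9·12 + 7·12·5 + 5·7·1 + 1·6·8 + 1·1·4 = 1803 ≡ 9.
  α_i^2 mod 13 = [3, 1, 10, 10, 1].
  S_2 = Σ v_i α_i^2 r_i = 12·3·12 + 7·1·5 + 5·10·1 + 1·10·8 + 1·1·4 = 601 ≡ 3.
  S = (1, 9, 3) ≠ 0, so r is not a codeword (an error is present).
Step 3: locate the error. For a single error e at position i, S_ℓ = v_i·e·α_i^ℓ, so α_err = S_1/S_0.
  S_0^{−1} = 1^{−1} = 1 (mod 13), so α_err = 9·1 = 9 ≡ 9 = α_1. Error position i = 1.
  Consistency check: S_2/S_1 = 3·3 = 9 ≡ 9 = α_err ✓ (single-error assumption holds).
Step 4: error magnitude e = S_0/v_1 = S_0·∏_{j≠1}(α_1 − α_j) = 1·12 = 12 ≡ 12 (mod 13).
Step 5: correct position 1: c_1 = r_1 − e = 12 − 12 ≡ 0 (mod 13). Hence c = [0, 5, 1, 8, 4].
  Check: interpolating c through the α_i gives m(x) = 11 + 6·x (degree < 2) with m(α_i) = c_i for every i, so c is indeed a codeword.


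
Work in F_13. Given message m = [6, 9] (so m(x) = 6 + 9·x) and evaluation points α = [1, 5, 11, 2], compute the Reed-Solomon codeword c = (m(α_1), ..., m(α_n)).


c = [2, 12, 1, 11]

Message polynomial: m(x) = 6 + 9·x (mod 13).
For each evaluation point α_i, compute m(α_i) mod 13:
  α_1 = 1: Horner steps 9 → 2, so m(1) = 2.
  α_2 = 5: Horner steps 9 → 12, so m(5) = 12.
  α_3 = 11: Horner steps 9 → 1, so m(11) = 1.
  α_4 = 2: Horner steps 9 → 11, so m(2) = 11.
Codeword c = [2, 12, 1, 11] ∈ F_13^4.


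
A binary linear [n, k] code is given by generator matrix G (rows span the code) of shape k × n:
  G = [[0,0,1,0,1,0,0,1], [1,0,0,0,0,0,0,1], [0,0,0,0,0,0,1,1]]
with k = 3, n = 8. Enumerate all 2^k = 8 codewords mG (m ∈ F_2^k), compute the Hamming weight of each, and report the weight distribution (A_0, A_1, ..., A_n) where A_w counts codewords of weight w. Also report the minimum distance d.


Weight distribution: A_0 = 1, A_2 = 3, A_3 = 3, A_5 = 1. Minimum distance d = 2.

Enumerate all 2^3 = 8 messages m ∈ F_2^3.
For each, compute codeword c = mG in F_2^8, then tally its weight.
  m = 000 → c = 00000000, weight = 0.
  m = 100 → c = 00101001, weight = 3.
  m = 010 → c = 10000001, weight = 2.
  m = 110 → c = 10101000, weight = 3.
  m = 001 → c = 00000011, weight = 2.
  m = 101 → c = 00101010, weight = 3.
  m = 011 → c = 10000010, weight = 2.
  m = 111 → c = 10101011, weight = 5.
Tally weights:
  weight 0: 1 codewords.
  weight 2: 3 codewords.
  weight 3: 3 codewords.
  weight 5: 1 codewords.
Minimum distance d = smallest w > 0 with A_w > 0 = 2.
Sanity: Σ A_w = 8 = 2^3 = 8 ✓.


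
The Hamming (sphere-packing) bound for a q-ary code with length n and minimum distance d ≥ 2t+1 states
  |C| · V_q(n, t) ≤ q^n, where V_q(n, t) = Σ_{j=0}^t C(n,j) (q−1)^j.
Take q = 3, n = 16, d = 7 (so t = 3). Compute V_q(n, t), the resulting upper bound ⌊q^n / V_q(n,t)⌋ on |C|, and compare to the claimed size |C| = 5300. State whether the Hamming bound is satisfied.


V_q(n, t) = 4993, q^n = 43046721, Hamming bound = 8621, |C| = 5300 ≤ bound (satisfied).

Step 1: Compute V_q(n, t) = Σ_{j=0}^3 C(n, j) (q−1)^j.
  j = 0: C(16,0)·(2)^0 = 1·1 = 1.
  j = 1: C(16,1)·(2)^1 = 16·2 = 32.
  j = 2: C(16,2)·(2)^2 = 120·4 = 480.
  j = 3: C(16,3)·(2)^3 = 560·8 = 4480.
  V_q(n, t) = 1 + 32 + 480 + 4480 = 4993.
Step 2: q^n = 3^16 = 43046721.
Step 3: Hamming bound ⌊q^n / V_q(n,t)⌋ = ⌊43046721/4993⌋ = 8621.
Step 4: Compare |C| = 5300 to 8621: satisfied.
The claimed |C| lies below the Hamming bound.


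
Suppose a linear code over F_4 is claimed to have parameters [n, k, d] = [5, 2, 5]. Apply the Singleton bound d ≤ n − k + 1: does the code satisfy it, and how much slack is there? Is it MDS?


Singleton RHS = n − k + 1 = 4, slack = -1, bound violated (no such code; not MDS).

Singleton bound: d ≤ n − k + 1.
Here n = 5, k = 2, so n − k + 1 = 4.
Given d = 5, check d ≤ 4: NO.
Slack = (n − k + 1) − d = -1.
The slack is negative: d = 5 exceeds n − k + 1 = 4 by 1, so the Singleton bound is violated and no linear [5, 2, 5]_4 code can exist. In particular it is not MDS (MDS requires d = n − k + 1 exactly).
Description: the claimed parameters are [5, 2, 5]_4; such a code would be impossible (violates the Singleton bound).


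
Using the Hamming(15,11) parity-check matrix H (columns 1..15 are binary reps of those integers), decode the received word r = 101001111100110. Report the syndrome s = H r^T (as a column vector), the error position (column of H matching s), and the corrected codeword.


s = (1, 0, 1, 1)^T, error position = 11, corrected codeword c = 101001111110110

Compute s = H r^T mod 2 one row at a time:
  s_1 = 1 + 1 + 1 + 0 + 0 + 1 + 1 + 0 = 5 ≡ 1 (mod 2).
  s_2 = 0 + 0 + 1 + 1 + 0 + 1 + 1 + 0 = 4 ≡ 0 (mod 2).
  s_3 = 0 + 1 + 1 + 1 + 1 + 0 + 1 + 0 = 5 ≡ 1 (mod 2).
  s_4 = 1 + 1 + 0 + 1 + 1 + 0 + 1 + 0 = 5 ≡ 1 (mod 2).
s = (1, 0, 1, 1)^T — this equals column 11 of H (binary 1011), so error is at position 11.
Correct: flip bit 11 of r = 101001111100110 to get c = 101001111110110.


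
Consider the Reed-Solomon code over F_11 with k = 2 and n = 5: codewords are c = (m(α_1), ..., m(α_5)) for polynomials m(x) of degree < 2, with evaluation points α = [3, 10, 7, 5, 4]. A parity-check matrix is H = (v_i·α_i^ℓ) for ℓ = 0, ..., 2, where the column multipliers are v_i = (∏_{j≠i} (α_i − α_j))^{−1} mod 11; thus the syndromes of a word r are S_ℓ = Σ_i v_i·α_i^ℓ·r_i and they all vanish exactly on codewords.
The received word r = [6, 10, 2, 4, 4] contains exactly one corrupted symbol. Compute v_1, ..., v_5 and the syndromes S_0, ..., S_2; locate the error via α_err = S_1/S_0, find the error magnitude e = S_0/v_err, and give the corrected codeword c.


S = (8, 10, 7), error at position 5, error magnitude e = 10, c = [6, 10, 2, 4, 5].

Step 1: column multipliers v_i = (∏_{j≠i}(α_i − α_j))^{−1} mod 11.
  i = 1 (α = 3): (3−10)(3−7)(3−5)(3−4) = (−7)·(−4)·(−2)·(−1) = 56 ≡ 1, so v_1 = 1^{−1} = 1 (mod 11).
  i = 2 (α = 10): (10−3)(10−7)(10−5)(10−4) = 7·3·5·6 = 630 ≡ 3, so v_2 = 3^{−1} = 4 (mod 11).
  i = 3 (α = 7): (7−3)(7−10)(7−5)(7−4) = 4·(−3)·2·3 = −72 ≡ 5, so v_3 = 5^{−1} = 9 (mod 11).
  i = 4 (α = 5): (5−3)(5−10)(5−7)(5−4) = 2·(−5)·(−2)·1 = 20 ≡ 9, so v_4 = 9^{−1} = 5 (mod 11).
  i = 5 (α = 4): (4−3)(4−10)(4−7)(4−5) = 1·(−6)·(−3)·(−1) = −18 ≡ 4, so v_5 = 4^{−1} = 3 (mod 11).
  v = [1, 4, 9, 5, 3].
Step 2: syndromes of r = [6, 10, 2, 4, 4] (all sums mod 11).
  S_0 = Σ v_i r_i = 1·6 + 4·10 + 9·2 + 5·4 + 3·4 = 96 ≡ 8.
  S_1 = Σ v_i α_i r_i = 1·3·6 + 4·10·10 + 9·7·2 + 5·5·4 + 3·4·4 = 692 ≡ 10.
  α_i^2 mod 11 = [9, 1, 5, 3, 5].
  S_2 = Σ v_i α_i^2 r_i = 1·9·6 + 4·1·10 + 9·5·2 + 5·3·4 + 3·5·4 = 304 ≡ 7.
  S = (8, 10, 7) ≠ 0, so r is not a codeword (an error is present).
Step 3: locate the error. For a single error e at position i, S_ℓ = v_i·e·α_i^ℓ, so α_err = S_1/S_0.
  S_0^{−1} = 8^{−1} = 7 (mod 11), so α_err = 10·7 = 70 ≡ 4 = α_5. Error position i = 5.
  Consistency check: S_2/S_1 = 7·10 = 70 ≡ 4 = α_err ✓ (single-error assumption holds).
Step 4: error magnitude e = S_0/v_5 = S_0·∏_{j≠5}(α_5 − α_j) = 8·4 = 32 ≡ 10 (mod 11).
Step 5: correct position 5: c_5 = r_5 − e = 4 − 10 ≡ 5 (mod 11). Hence c = [6, 10, 2, 4, 5].
  Check: interpolating c through the α_i gives m(x) = 9 + 10·x (degree < 2) with m(α_i) = c_i for every i, so c is indeed a codeword.


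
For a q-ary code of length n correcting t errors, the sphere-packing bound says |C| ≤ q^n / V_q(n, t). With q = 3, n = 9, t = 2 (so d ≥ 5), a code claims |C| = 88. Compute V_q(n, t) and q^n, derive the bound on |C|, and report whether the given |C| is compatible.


V_q(n, t) = 163, q^n = 19683, Hamming bound = 120, |C| = 88 ≤ bound (satisfied).

Step 1: Compute V_q(n, t) = Σ_{j=0}^2 C(n, j) (q−1)^j.
  j = 0: C(9,0)·(2)^0 = 1·1 = 1.
  j = 1: C(9,1)·(2)^1 = 9·2 = 18.
  j = 2: C(9,2)·(2)^2 = 36·4 = 144.
  V_q(n, t) = 1 + 18 + 144 = 163.
Step 2: q^n = 3^9 = 19683.
Step 3: Hamming bound ⌊q^n / V_q(n,t)⌋ = ⌊19683/163⌋ = 120.
Step 4: Compare |C| = 88 to 120: satisfied.
The claimed |C| lies below the Hamming bound.


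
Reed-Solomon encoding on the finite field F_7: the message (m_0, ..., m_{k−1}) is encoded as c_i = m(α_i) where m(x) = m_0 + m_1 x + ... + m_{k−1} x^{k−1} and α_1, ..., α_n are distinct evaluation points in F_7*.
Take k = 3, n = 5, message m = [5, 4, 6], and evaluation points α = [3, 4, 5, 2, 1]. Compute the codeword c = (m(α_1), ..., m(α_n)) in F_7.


c = [1, 5, 0, 2, 1]

Message polynomial: m(x) = 5 + 4·x + 6·x^2 (mod 7).
For each evaluation point α_i, compute m(α_i) mod 7:
  α_1 = 3: Horner steps 6 → 1 → 1, so m(3) = 1.
  α_2 = 4: Horner steps 6 → 0 → 5, so m(4) = 5.
  α_3 = 5: Horner steps 6 → 6 → 0, so m(5) = 0.
  α_4 = 2: Horner steps 6 → 2 → 2, so m(2) = 2.
  α_5 = 1: Horner steps 6 → 3 → 1, so m(1) = 1.
Codeword c = [1, 5, 0, 2, 1] ∈ F_7^5.


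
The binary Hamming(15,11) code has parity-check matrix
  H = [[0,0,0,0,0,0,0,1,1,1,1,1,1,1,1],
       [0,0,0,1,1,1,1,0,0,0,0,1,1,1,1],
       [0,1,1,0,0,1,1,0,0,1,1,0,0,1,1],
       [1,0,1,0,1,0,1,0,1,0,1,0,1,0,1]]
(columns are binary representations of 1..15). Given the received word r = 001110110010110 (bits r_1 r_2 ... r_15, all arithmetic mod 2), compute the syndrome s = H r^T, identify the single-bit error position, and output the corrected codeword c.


s = (0, 1, 0, 1)^T, error position = 5, corrected codeword c = 001100110010110

Compute s = H r^T mod 2 one row at a time:
  s_1 = 1 + 0 + 0 + 1 + 0 + 1 + 1 + 0 = 4 ≡ 0 (mod 2).
  s_2 = 1 + 1 + 0 + 1 + 0 + 1 + 1 + 0 = 5 ≡ 1 (mod 2).
  s_3 = 0 + 1 + 0 + 1 + 0 + 1 + 1 + 0 = 4 ≡ 0 (mod 2).
  s_4 = 0 + 1 + 1 + 1 + 0 + 1 + 1 + 0 = 5 ≡ 1 (mod 2).
s = (0, 1, 0, 1)^T — this equals column 5 of H (binary 0101), so error is at position 5.
Correct: flip bit 5 of r = 001110110010110 to get c = 001100110010110.


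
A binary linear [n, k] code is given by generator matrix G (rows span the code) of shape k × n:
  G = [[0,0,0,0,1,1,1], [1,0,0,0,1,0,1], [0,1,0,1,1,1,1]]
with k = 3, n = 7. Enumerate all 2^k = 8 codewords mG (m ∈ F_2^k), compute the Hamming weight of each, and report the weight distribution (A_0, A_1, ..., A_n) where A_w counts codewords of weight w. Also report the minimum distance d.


Weight distribution: A_0 = 1, A_2 = 2, A_3 = 2, A_4 = 1, A_5 = 2. Minimum distance d = 2.

Enumerate all 2^3 = 8 messages m ∈ F_2^3.
For each, compute codeword c = mG in F_2^7, then tally its weight.
  m = 000 → c = 0000000, weight = 0.
  m = 100 → c = 0000111, weight = 3.
  m = 010 → c = 1000101, weight = 3.
  m = 110 → c = 1000010, weight = 2.
  m = 001 → c = 0101111, weight = 5.
  m = 101 → c = 0101000, weight = 2.
  m = 011 → c = 1101010, weight = 4.
  m = 111 → c = 1101101, weight = 5.
Tally weights:
  weight 0: 1 codewords.
  weight 2: 2 codewords.
  weight 3: 2 codewords.
  weight 4: 1 codewords.
  weight 5: 2 codewords.
Minimum distance d = smallest w > 0 with A_w > 0 = 2.
Sanity: Σ A_w = 8 = 2^3 = 8 ✓.


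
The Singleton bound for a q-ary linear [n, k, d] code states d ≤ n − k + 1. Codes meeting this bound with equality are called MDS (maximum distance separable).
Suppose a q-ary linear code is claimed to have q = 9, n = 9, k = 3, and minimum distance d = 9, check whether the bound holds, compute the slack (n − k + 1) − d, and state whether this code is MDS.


Singleton RHS = n − k + 1 = 7, slack = -2, bound violated (no such code; not MDS).

Singleton bound: d ≤ n − k + 1.
Here n = 9, k = 3, so n − k + 1 = 7.
Given d = 9, check d ≤ 7: NO.
Slack = (n − k + 1) − d = -2.
The slack is negative: d = 9 exceeds n − k + 1 = 7 by 2, so the Singleton bound is violated and no linear [9, 3, 9]_9 code can exist. In particular it is not MDS (MDS requires d = n − k + 1 exactly).
Description: the claimed parameters are [9, 3, 9]_9; such a code would be impossible (violates the Singleton bound).


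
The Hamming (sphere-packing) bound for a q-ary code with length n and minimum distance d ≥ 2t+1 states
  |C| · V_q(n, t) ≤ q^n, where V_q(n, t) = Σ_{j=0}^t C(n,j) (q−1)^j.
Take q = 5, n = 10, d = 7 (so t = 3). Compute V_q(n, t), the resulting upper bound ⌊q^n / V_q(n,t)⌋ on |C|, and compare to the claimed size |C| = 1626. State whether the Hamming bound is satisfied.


V_q(n, t) = 8441, q^n = 9765625, Hamming bound = 1156, |C| = 1626 > bound (violated).

Step 1: Compute V_q(n, t) = Σ_{j=0}^3 C(n, j) (q−1)^j.
  j = 0: C(10,0)·(4)^0 = 1·1 = 1.
  j = 1: C(10,1)·(4)^1 = 10·4 = 40.
  j = 2: C(10,2)·(4)^2 = 45·16 = 720.
  j = 3: C(10,3)·(4)^3 = 120·64 = 7680.
  V_q(n, t) = 1 + 40 + 720 + 7680 = 8441.
Step 2: q^n = 5^10 = 9765625.
Step 3: Hamming bound ⌊q^n / V_q(n,t)⌋ = ⌊9765625/8441⌋ = 1156.
Step 4: Compare |C| = 1626 to 1156: violated.
The claimed |C| lies above the Hamming bound, so no 5-ary code of length 10 with d ≥ 7 can have 1626 codewords.


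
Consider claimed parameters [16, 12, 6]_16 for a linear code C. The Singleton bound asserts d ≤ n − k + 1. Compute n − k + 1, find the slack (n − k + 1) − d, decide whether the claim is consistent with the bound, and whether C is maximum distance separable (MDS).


Singleton RHS = n − k + 1 = 5, slack = -1, bound violated (no such code; not MDS).

Singleton bound: d ≤ n − k + 1.
Here n = 16, k = 12, so n − k + 1 = 5.
Given d = 6, check d ≤ 5: NO.
Slack = (n − k + 1) − d = -1.
The slack is negative: d = 6 exceeds n − k + 1 = 5 by 1, so the Singleton bound is violated and no linear [16, 12, 6]_16 code can exist. In particular it is not MDS (MDS requires d = n − k + 1 exactly).
Description: the claimed parameters are [16, 12, 6]_16; such a code would be impossible (violates the Singleton bound).


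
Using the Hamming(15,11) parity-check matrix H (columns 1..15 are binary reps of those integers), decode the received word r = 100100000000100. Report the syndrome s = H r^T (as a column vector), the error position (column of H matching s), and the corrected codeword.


s = (1, 0, 0, 0)^T, error position = 8, corrected codeword c = 100100010000100

Compute s = H r^T mod 2 one row at a time:
  s_1 = 0 + 0 + 0 + 0 + 0 + 1 + 0 + 0 = 1 ≡ 1 (mod 2).
  s_2 = 1 + 0 + 0 + 0 + 0 + 1 + 0 + 0 = 2 ≡ 0 (mod 2).
  s_3 = 0 + 0 + 0 + 0 + 0 + 0 + 0 + 0 = 0 ≡ 0 (mod 2).
  s_4 = 1 + 0 + 0 + 0 + 0 + 0 + 1 + 0 = 2 ≡ 0 (mod 2).
s = (1, 0, 0, 0)^T — this equals column 8 of H (binary 1000), so error is at position 8.
Correct: flip bit 8 of r = 100100000000100 to get c = 100100010000100.


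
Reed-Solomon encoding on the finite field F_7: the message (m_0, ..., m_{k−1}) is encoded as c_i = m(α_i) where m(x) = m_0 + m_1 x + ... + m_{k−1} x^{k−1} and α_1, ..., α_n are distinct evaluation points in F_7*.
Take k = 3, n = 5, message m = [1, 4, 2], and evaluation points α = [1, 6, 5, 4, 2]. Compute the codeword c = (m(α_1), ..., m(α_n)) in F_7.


c = [0, 6, 1, 0, 3]

Message polynomial: m(x) = 1 + 4·x + 2·x^2 (mod 7).
For each evaluation point α_i, compute m(α_i) mod 7:
  α_1 = 1: Horner steps 2 → 6 → 0, so m(1) = 0.
  α_2 = 6: Horner steps 2 → 2 → 6, so m(6) = 6.
  α_3 = 5: Horner steps 2 → 0 → 1, so m(5) = 1.
  α_4 = 4: Horner steps 2 → 5 → 0, so m(4) = 0.
  α_5 = 2: Horner steps 2 → 1 → 3, so m(2) = 3.
Codeword c = [0, 6, 1, 0, 3] ∈ F_7^5.


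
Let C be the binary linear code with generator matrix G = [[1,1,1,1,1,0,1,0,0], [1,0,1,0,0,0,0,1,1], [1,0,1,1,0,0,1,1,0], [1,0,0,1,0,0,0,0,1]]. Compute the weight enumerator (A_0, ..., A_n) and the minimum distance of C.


Weight distribution: A_0 = 1, A_2 = 1, A_3 = 4, A_4 = 3, A_5 = 4, A_6 = 3. Minimum distance d = 2.

Enumerate all 2^4 = 16 messages m ∈ F_2^4.
For each, compute codeword c = mG in F_2^9, then tally its weight.
  m = 0000 → c = 000000000, weight = 0.
  m = 1000 → c = 111110100, weight = 6.
  m = 0100 → c = 101000011, weight = 4.
  m = 1100 → c = 010110111, weight = 6.
  m = 0010 → c = 101100110, weight = 5.
  m = 1010 → c = 010010010, weight = 3.
  m = 0110 → c = 000100101, weight = 3.
  m = 1110 → c = 111010001, weight = 5.
  m = 0001 → c = 100100001, weight = 3.
  m = 1001 → c = 011010101, weight = 5.
  m = 0101 → c = 001100010, weight = 3.
  m = 1101 → c = 110010110, weight = 5.
  m = 0011 → c = 001000111, weight = 4.
  m = 1011 → c = 110110011, weight = 6.
  m = 0111 → c = 100000100, weight = 2.
  m = 1111 → c = 011110000, weight = 4.
Tally weights:
  weight 0: 1 codewords.
  weight 2: 1 codewords.
  weight 3: 4 codewords.
  weight 4: 3 codewords.
  weight 5: 4 codewords.
  weight 6: 3 codewords.
Minimum distance d = smallest w > 0 with A_w > 0 = 2.
Sanity: Σ A_w = 16 = 2^4 = 16 ✓.


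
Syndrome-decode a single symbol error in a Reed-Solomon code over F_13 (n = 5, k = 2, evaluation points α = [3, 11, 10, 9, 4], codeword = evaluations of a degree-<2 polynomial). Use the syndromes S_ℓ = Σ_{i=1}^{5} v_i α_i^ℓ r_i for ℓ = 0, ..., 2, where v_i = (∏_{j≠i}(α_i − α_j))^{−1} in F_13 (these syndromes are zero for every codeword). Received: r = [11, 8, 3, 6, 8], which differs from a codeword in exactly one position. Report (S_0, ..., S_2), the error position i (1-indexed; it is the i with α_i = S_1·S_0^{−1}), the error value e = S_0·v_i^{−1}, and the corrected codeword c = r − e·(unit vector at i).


S = (1, 11, 4), error at position 2, error magnitude e = 8, c = [11, 0, 3, 6, 8].

Step 1: column multipliers v_i = (∏_{j≠i}(α_i − α_j))^{−1} mod 13.
  i = 1 (α = 3): (3−11)(3−10)(3−9)(3−4) = (−8)·(−7)·(−6)·(−1) = 336 ≡ 11, so v_1 = 11^{−1} = 6 (mod 13).
  i = 2 (α = 11): (11−3)(11−10)(11−9)(11−4) = 8·1·2·7 = 112 ≡ 8, so v_2 = 8^{−1} = 5 (mod 13).
  i = 3 (α = 10): (10−3)(10−11)(10−9)(10−4) = 7·(−1)·1·6 = −42 ≡ 10, so v_3 = 10^{−1} = 4 (mod 13).
  i = 4 (α = 9): (9−3)(9−11)(9−10)(9−4) = 6·(−2)·(−1)·5 = 60 ≡ 8, so v_4 = 8^{−1} = 5 (mod 13).
  i = 5 (α = 4): (4−3)(4−11)(4−10)(4−9) = 1·(−7)·(−6)·(−5) = −210 ≡ 11, so v_5 = 11^{−1} = 6 (mod 13).
  v = [6, 5, 4, 5, 6].
Step 2: syndromes of r = [11, 8, 3, 6, 8] (all sums mod 13).
  S_0 = Σ v_i r_i = 6·11 + 5·8 + 4·3 + 5·6 + 6·8 = 196 ≡ 1.
  S_1 = Σ v_i α_i r_i = 6·3·11 + 5·11·8 + 4·10·3 + 5·9·6 + 6·4·8 = 1220 ≡ 11.
  α_i^2 mod 13 = [9, 4, 9, 3, 3].
  S_2 = Σ v_i α_i^2 r_i = 6·9·11 + 5·4·8 + 4·9·3 + 5·3·6 + 6·3·8 = 1096 ≡ 4.
  S = (1, 11, 4) ≠ 0, so r is not a codeword (an error is present).
Step 3: locate the error. For a single error e at position i, S_ℓ = v_i·e·α_i^ℓ, so α_err = S_1/S_0.
  S_0^{−1} = 1^{−1} = 1 (mod 13), so α_err = 11·1 = 11 ≡ 11 = α_2. Error position i = 2.
  Consistency check: S_2/S_1 = 4·6 = 24 ≡ 11 = α_err ✓ (single-error assumption holds).
Step 4: error magnitude e = S_0/v_2 = S_0·∏_{j≠2}(α_2 − α_j) = 1·8 = 8 ≡ 8 (mod 13).
Step 5: correct position 2: c_2 = r_2 − e = 8 − 8 ≡ 0 (mod 13). Hence c = [11, 0, 3, 6, 8].
  Check: interpolating c through the α_i gives m(x) = 7 + 10·x (degree < 2) with m(α_i) = c_i for every i, so c is indeed a codeword.


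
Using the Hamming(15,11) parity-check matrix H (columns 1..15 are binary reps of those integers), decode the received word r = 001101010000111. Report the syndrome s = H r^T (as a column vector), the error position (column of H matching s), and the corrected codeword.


s = (0, 1, 0, 1)^T, error position = 5, corrected codeword c = 001111010000111

Compute s = H r^T mod 2 one row at a time:
  s_1 = 1 + 0 + 0 + 0 + 0 + 1 + 1 + 1 = 4 ≡ 0 (mod 2).
  s_2 = 1 + 0 + 1 + 0 + 0 + 1 + 1 + 1 = 5 ≡ 1 (mod 2).
  s_3 = 0 + 1 + 1 + 0 + 0 + 0 + 1 + 1 = 4 ≡ 0 (mod 2).
  s_4 = 0 + 1 + 0 + 0 + 0 + 0 + 1 + 1 = 3 ≡ 1 (mod 2).
s = (0, 1, 0, 1)^T — this equals column 5 of H (binary 0101), so error is at position 5.
Correct: flip bit 5 of r = 001101010000111 to get c = 001111010000111.


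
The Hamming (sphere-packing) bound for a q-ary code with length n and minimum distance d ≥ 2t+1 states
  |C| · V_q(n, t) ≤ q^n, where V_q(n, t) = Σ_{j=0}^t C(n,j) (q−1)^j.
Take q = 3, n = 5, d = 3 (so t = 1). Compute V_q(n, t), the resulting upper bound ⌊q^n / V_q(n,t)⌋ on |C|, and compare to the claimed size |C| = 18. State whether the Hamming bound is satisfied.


V_q(n, t) = 11, q^n = 243, Hamming bound = 22, |C| = 18 ≤ bound (satisfied).

Step 1: Compute V_q(n, t) = Σ_{j=0}^1 C(n, j) (q−1)^j.
  j = 0: C(5,0)·(2)^0 = 1·1 = 1.
  j = 1: C(5,1)·(2)^1 = 5·2 = 10.
  V_q(n, t) = 1 + 10 = 11.
Step 2: q^n = 3^5 = 243.
Step 3: Hamming bound ⌊q^n / V_q(n,t)⌋ = ⌊243/11⌋ = 22.
Step 4: Compare |C| = 18 to 22: satisfied.
The claimed |C| lies below the Hamming bound.


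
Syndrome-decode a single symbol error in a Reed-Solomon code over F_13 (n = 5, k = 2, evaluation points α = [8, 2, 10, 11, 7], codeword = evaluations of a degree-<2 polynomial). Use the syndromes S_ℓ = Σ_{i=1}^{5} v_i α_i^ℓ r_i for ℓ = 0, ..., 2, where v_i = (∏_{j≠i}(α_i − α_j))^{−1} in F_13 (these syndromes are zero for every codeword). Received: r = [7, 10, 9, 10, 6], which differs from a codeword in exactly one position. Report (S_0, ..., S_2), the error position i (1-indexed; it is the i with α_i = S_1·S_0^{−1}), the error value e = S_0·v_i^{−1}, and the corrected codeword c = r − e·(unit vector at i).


S = (11, 9, 5), error at position 2, error magnitude e = 9, c = [7, 1, 9, 10, 6].

Step 1: column multipliers v_i = (∏_{j≠i}(α_i − α_j))^{−1} mod 13.
  i = 1 (α = 8): (8−2)(8−10)(8−11)(8−7) = 6·(−2)·(−3)·1 = 36 ≡ 10, so v_1 = 10^{−1} = 4 (mod 13).
  i = 2 (α = 2): (2−8)(2−10)(2−11)(2−7) = (−6)·(−8)·(−9)·(−5) = 2160 ≡ 2, so v_2 = 2^{−1} = 7 (mod 13).
  i = 3 (α = 10): (10−8)(10−2)(10−11)(10−7) = 2·8·(−1)·3 = −48 ≡ 4, so v_3 = 4^{−1} = 10 (mod 13).
  i = 4 (α = 11): (11−8)(11−2)(11−10)(11−7) = 3·9·1·4 = 108 ≡ 4, so v_4 = 4^{−1} = 10 (mod 13).
  i = 5 (α = 7): (7−8)(7−2)(7−10)(7−11) = (−1)·5·(−3)·(−4) = −60 ≡ 5, so v_5 = 5^{−1} = 8 (mod 13).
  v = [4, 7, 10, 10, 8].
Step 2: syndromes of r = [7, 10, 9, 10, 6] (all sums mod 13).
  S_0 = Σ v_i r_i = 4·7 + 7·10 + 10·9 + 10·10 + 8·6 = 336 ≡ 11.
  S_1 = Σ v_i α_i r_i = 4·8·7 + 7·2·10 + 10·10·9 + 10·11·10 + 8·7·6 = 2700 ≡ 9.
  α_i^2 mod 13 = [12, 4, 9, 4, 10].
  S_2 = Σ v_i α_i^2 r_i = 4·12·7 + 7·4·10 + 10·9·9 + 10·4·10 + 8·10·6 = 2306 ≡ 5.
  S = (11, 9, 5) ≠ 0, so r is not a codeword (an error is present).
Step 3: locate the error. For a single error e at position i, S_ℓ = v_i·e·α_i^ℓ, so α_err = S_1/S_0.
  S_0^{−1} = 11^{−1} = 6 (mod 13), so α_err = 9·6 = 54 ≡ 2 = α_2. Error position i = 2.
  Consistency check: S_2/S_1 = 5·3 = 15 ≡ 2 = α_err ✓ (single-error assumption holds).
Step 4: error magnitude e = S_0/v_2 = S_0·∏_{j≠2}(α_2 − α_j) = 11·2 = 22 ≡ 9 (mod 13).
Step 5: correct position 2: c_2 = r_2 − e = 10 − 9 ≡ 1 (mod 13). Hence c = [7, 1, 9, 10, 6].
  Check: interpolating c through the α_i gives m(x) = 12 + 1·x (degree < 2) with m(α_i) = c_i for every i, so c is indeed a codeword.


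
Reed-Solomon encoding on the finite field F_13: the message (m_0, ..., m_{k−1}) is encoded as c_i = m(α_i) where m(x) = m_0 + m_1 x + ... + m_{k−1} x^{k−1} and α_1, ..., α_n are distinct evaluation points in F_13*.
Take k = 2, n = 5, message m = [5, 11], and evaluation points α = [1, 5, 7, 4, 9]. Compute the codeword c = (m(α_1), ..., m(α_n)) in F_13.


c = [3, 8, 4, 10, 0]

Message polynomial: m(x) = 5 + 11·x (mod 13).
For each evaluation point α_i, compute m(α_i) mod 13:
  α_1 = 1: Horner steps 11 → 3, so m(1) = 3.
  α_2 = 5: Horner steps 11 → 8, so m(5) = 8.
  α_3 = 7: Horner steps 11 → 4, so m(7) = 4.
  α_4 = 4: Horner steps 11 → 10, so m(4) = 10.
  α_5 = 9: Horner steps 11 → 0, so m(9) = 0.
Codeword c = [3, 8, 4, 10, 0] ∈ F_13^5.


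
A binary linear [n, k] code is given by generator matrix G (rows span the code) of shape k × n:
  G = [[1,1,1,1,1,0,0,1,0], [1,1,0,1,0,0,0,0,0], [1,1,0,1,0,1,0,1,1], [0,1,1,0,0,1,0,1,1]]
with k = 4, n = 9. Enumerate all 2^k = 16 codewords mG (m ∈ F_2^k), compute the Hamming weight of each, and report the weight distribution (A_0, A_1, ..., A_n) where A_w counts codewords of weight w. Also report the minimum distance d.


Weight distribution: A_0 = 1, A_2 = 1, A_3 = 5, A_4 = 3, A_5 = 2, A_6 = 3, A_7 = 1. Minimum distance d = 2.

Enumerate all 2^4 = 16 messages m ∈ F_2^4.
For each, compute codeword c = mG in F_2^9, then tally its weight.
  m = 0000 → c = 000000000, weight = 0.
  m = 1000 → c = 111110010, weight = 6.
  m = 0100 → c = 110100000, weight = 3.
  m = 1100 → c = 001010010, weight = 3.
  m = 0010 → c = 110101011, weight = 6.
  m = 1010 → c = 001011001, weight = 4.
  m = 0110 → c = 000001011, weight = 3.
  m = 1110 → c = 111111001, weight = 7.
  m = 0001 → c = 011001011, weight = 5.
  m = 1001 → c = 100111001, weight = 5.
  m = 0101 → c = 101101011, weight = 6.
  m = 1101 → c = 010011001, weight = 4.
  m = 0011 → c = 101100000, weight = 3.
  m = 1011 → c = 010010010, weight = 3.
  m = 0111 → c = 011000000, weight = 2.
  m = 1111 → c = 100110010, weight = 4.
Tally weights:
  weight 0: 1 codewords.
  weight 2: 1 codewords.
  weight 3: 5 codewords.
  weight 4: 3 codewords.
  weight 5: 2 codewords.
  weight 6: 3 codewords.
  weight 7: 1 codewords.
Minimum distance d = smallest w > 0 with A_w > 0 = 2.
Sanity: Σ A_w = 16 = 2^4 = 16 ✓.


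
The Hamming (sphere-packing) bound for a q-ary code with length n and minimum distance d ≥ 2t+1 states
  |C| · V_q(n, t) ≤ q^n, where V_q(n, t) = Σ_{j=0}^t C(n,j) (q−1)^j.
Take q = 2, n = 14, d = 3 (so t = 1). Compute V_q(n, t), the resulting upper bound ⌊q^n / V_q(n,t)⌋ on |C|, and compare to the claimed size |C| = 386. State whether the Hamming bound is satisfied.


V_q(n, t) = 15, q^n = 16384, Hamming bound = 1092, |C| = 386 ≤ bound (satisfied).

Step 1: Compute V_q(n, t) = Σ_{j=0}^1 C(n, j) (q−1)^j.
  j = 0: C(14,0)·(1)^0 = 1·1 = 1.
  j = 1: C(14,1)·(1)^1 = 14·1 = 14.
  V_q(n, t) = 1 + 14 = 15.
Step 2: q^n = 2^14 = 16384.
Step 3: Hamming bound ⌊q^n / V_q(n,t)⌋ = ⌊16384/15⌋ = 1092.
Step 4: Compare |C| = 386 to 1092: satisfied.
The claimed |C| lies below the Hamming bound.
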